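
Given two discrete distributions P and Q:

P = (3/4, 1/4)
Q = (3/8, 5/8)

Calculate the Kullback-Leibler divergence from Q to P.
D(P||Q) = Σ P(i) log₂(P(i)/Q(i))
  i=0: (3/4) × log₂((3/4)/(3/8)) = (3/4) × log₂(2) = 0.7500
  i=1: (1/4) × log₂((1/4)/(5/8)) = (1/4) × log₂(2/5) = -0.3305
D(P||Q) = 0.7500 - 0.3305
  = 0.4195 bits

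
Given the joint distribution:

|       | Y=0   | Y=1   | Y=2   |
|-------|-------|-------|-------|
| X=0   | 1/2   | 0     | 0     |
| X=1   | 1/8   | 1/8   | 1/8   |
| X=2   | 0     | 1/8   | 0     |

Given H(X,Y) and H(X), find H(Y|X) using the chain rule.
From the chain rule: H(X,Y) = H(X) + H(Y|X)
Therefore: H(Y|X) = H(X,Y) - H(X)

H(X,Y) = -[(1/2)·log₂(1/2) + (1/8)·log₂(1/8) + (1/8)·log₂(1/8) + (1/8)·log₂(1/8) + (1/8)·log₂(1/8)]
  = 0.5000 + 0.3750 + 0.3750 + 0.3750 + 0.3750
  = 2.0000 bits
Marginal P(X) (row sums):
  P(X=0) = 1/2 + 0 + 0 = 1/2
  P(X=1) = 1/8 + 1/8 + 1/8 = 3/8
  P(X=2) = 0 + 1/8 + 0 = 1/8
H(X) = -[(1/2)·log₂(1/2) + (3/8)·log₂(3/8) + (1/8)·log₂(1/8)]
  = 0.5000 + 0.5306 + 0.3750
  = 1.4056 bits

H(Y|X) = 2.0000 - 1.4056 = 0.5944 bits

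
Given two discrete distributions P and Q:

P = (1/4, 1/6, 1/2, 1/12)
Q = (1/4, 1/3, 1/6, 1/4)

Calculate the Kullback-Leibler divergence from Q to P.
D(P||Q) = Σ P(i) log₂(P(i)/Q(i))
  i=0: (1/4) × log₂((1/4)/(1/4)) = (1/4) × log₂(1) = 0.0000
  i=1: (1/6) × log₂((1/6)/(1/3)) = (1/6) × log₂(1/2) = -0.1667
  i=2: (1/2) × log₂((1/2)/(1/6)) = (1/2) × log₂(3) = 0.7925
  i=3: (1/12) × log₂((1/12)/(1/4)) = (1/12) × log₂(1/3) = -0.1321
D(P||Q) = 0.0000 - 0.1667 + 0.7925 - 0.1321
  = 0.4937 bits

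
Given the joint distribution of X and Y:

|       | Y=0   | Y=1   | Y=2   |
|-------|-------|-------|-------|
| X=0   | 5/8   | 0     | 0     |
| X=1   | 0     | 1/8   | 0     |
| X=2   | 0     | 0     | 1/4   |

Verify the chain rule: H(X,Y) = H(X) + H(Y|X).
Left side:
H(X,Y) = -[(5/8)·log₂(5/8) + (1/8)·log₂(1/8) + (1/4)·log₂(1/4)]
  = 0.4238 + 0.3750 + 0.5000
  = 1.2988 bits

Right side:
Marginal P(X) (row sums):
  P(X=0) = 5/8 + 0 + 0 = 5/8
  P(X=1) = 0 + 1/8 + 0 = 1/8
  P(X=2) = 0 + 0 + 1/4 = 1/4
H(X) = -[(5/8)·log₂(5/8) + (1/8)·log₂(1/8) + (1/4)·log₂(1/4)]
  = 0.4238 + 0.3750 + 0.5000
  = 1.2988 bits
H(Y|X) = -Σ P(X,Y)·log₂ P(Y|X), where P(Y|X) = P(X,Y) / P(X)
  (cells with P(X,Y) = 0 contribute 0)
  (X=0,Y=0): P(Y|X) = (5/8)/(5/8) = 1;  -(5/8)·log₂(1) = 0.0000
  (X=1,Y=1): P(Y|X) = (1/8)/(1/8) = 1;  -(1/8)·log₂(1) = 0.0000
  (X=2,Y=2): P(Y|X) = (1/4)/(1/4) = 1;  -(1/4)·log₂(1) = 0.0000
H(Y|X) = 0.0000 + 0.0000 + 0.0000
  = 0.0000 bits
H(X) + H(Y|X) = 1.2988 + 0.0000 = 1.2988 bits

Both sides equal 1.2988 bits, so the chain rule holds ✓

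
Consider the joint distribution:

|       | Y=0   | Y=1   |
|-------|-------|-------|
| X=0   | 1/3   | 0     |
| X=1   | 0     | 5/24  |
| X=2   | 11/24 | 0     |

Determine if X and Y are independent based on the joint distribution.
Marginal P(X) (row sums):
  P(X=0) = 1/3 + 0 = 1/3
  P(X=1) = 0 + 5/24 = 5/24
  P(X=2) = 11/24 + 0 = 11/24
Marginal P(Y) (column sums):
  P(Y=0) = 1/3 + 0 + 11/24 = 19/24
  P(Y=1) = 0 + 5/24 + 0 = 5/24

X and Y are independent iff P(X=i,Y=j) = P(X=i)·P(Y=j) for every cell.
  P(X=0)·P(Y=0) = 1/3 × 19/24 = 19/72, but P(X=0,Y=0) = 1/3 ✗

No, X and Y are not independent. Quantitatively, I(X;Y) > 0:

H(X) = -[(1/3)·log₂(1/3) + (5/24)·log₂(5/24) + (11/24)·log₂(11/24)]
  = 0.5283 + 0.4715 + 0.5159
  = 1.5157 bits
H(Y) = -[(19/24)·log₂(19/24) + (5/24)·log₂(5/24)]
  = 0.2668 + 0.4715
  = 0.7383 bits
H(X,Y) = -[(1/3)·log₂(1/3) + (5/24)·log₂(5/24) + (11/24)·log₂(11/24)]
  = 0.5283 + 0.4715 + 0.5159
  = 1.5157 bits
I(X;Y) = H(X) + H(Y) - H(X,Y) = 1.5157 + 0.7383 - 1.5157 = 0.7383 bits > 0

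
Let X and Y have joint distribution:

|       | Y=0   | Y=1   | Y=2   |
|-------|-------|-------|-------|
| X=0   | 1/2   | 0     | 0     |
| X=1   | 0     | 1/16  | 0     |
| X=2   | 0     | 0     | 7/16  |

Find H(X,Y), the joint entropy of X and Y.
H(X,Y) = -Σ P(X,Y) log₂ P(X,Y), summed over the non-zero cells:
H(X,Y) = -[(1/2)·log₂(1/2) + (1/16)·log₂(1/16) + (7/16)·log₂(7/16)]
  = 0.5000 + 0.2500 + 0.5218
  = 1.2718 bits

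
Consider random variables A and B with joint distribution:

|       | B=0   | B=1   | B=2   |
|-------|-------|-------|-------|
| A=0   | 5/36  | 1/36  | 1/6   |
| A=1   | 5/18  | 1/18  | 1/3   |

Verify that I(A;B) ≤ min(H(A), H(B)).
Marginal P(A) (row sums):
  P(A=0) = 5/36 + 1/36 + 1/6 = 1/3
  P(A=1) = 5/18 + 1/18 + 1/3 = 2/3
Marginal P(B) (column sums):
  P(B=0) = 5/36 + 5/18 = 5/12
  P(B=1) = 1/36 + 1/18 = 1/12
  P(B=2) = 1/6 + 1/3 = 1/2

H(A) = -[(1/3)·log₂(1/3) + (2/3)·log₂(2/3)]
  = 0.5283 + 0.3900
  = 0.9183 bits
H(B) = -[(5/12)·log₂(5/12) + (1/12)·log₂(1/12) + (1/2)·log₂(1/2)]
  = 0.5263 + 0.2987 + 0.5000
  = 1.3250 bits
H(A,B) = -[(5/36)·log₂(5/36) + (1/36)·log₂(1/36) + (1/6)·log₂(1/6) + (5/18)·log₂(5/18) + (1/18)·log₂(1/18) + (1/3)·log₂(1/3)]
  = 0.3956 + 0.1436 + 0.4308 + 0.5133 + 0.2317 + 0.5283
  = 2.2433 bits

I(A;B) = H(A) + H(B) - H(A,B)
  = 0.9183 + 1.3250 - 2.2433
  = 0.0000 bits

min(H(A), H(B)) = min(0.9183, 1.3250) = 0.9183 bits
Since 0.0000 ≤ 0.9183, the bound is satisfied ✓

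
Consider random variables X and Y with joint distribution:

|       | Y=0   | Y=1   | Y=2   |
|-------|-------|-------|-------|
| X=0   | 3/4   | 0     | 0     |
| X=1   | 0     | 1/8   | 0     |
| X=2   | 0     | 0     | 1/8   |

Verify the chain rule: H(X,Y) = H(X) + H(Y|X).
Left side:
H(X,Y) = -[(3/4)·log₂(3/4) + (1/8)·log₂(1/8) + (1/8)·log₂(1/8)]
  = 0.3113 + 0.3750 + 0.3750
  = 1.0613 bits

Right side:
Marginal P(X) (row sums):
  P(X=0) = 3/4 + 0 + 0 = 3/4
  P(X=1) = 0 + 1/8 + 0 = 1/8
  P(X=2) = 0 + 0 + 1/8 = 1/8
H(X) = -[(3/4)·log₂(3/4) + (1/8)·log₂(1/8) + (1/8)·log₂(1/8)]
  = 0.3113 + 0.3750 + 0.3750
  = 1.0613 bits
H(Y|X) = -Σ P(X,Y)·log₂ P(Y|X), where P(Y|X) = P(X,Y) / P(X)
  (cells with P(X,Y) = 0 contribute 0)
  (X=0,Y=0): P(Y|X) = (3/4)/(3/4) = 1;  -(3/4)·log₂(1) = 0.0000
  (X=1,Y=1): P(Y|X) = (1/8)/(1/8) = 1;  -(1/8)·log₂(1) = 0.0000
  (X=2,Y=2): P(Y|X) = (1/8)/(1/8) = 1;  -(1/8)·log₂(1) = 0.0000
H(Y|X) = 0.0000 + 0.0000 + 0.0000
  = 0.0000 bits
H(X) + H(Y|X) = 1.0613 + 0.0000 = 1.0613 bits

Both sides equal 1.0613 bits, so the chain rule holds ✓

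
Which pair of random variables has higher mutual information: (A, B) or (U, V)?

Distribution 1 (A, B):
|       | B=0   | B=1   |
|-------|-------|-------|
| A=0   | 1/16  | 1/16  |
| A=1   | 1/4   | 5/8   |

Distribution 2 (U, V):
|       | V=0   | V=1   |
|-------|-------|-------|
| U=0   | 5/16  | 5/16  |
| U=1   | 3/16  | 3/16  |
Distribution 1 (A, B):
Marginal P(A) (row sums):
  P(A=0) = 1/16 + 1/16 = 1/8
  P(A=1) = 1/4 + 5/8 = 7/8
Marginal P(B) (column sums):
  P(B=0) = 1/16 + 1/4 = 5/16
  P(B=1) = 1/16 + 5/8 = 11/16

H(A) = -[(1/8)·log₂(1/8) + (7/8)·log₂(7/8)]
  = 0.3750 + 0.1686
  = 0.5436 bits
H(B) = -[(5/16)·log₂(5/16) + (11/16)·log₂(11/16)]
  = 0.5244 + 0.3716
  = 0.8960 bits
H(A,B) = -[(1/16)·log₂(1/16) + (1/16)·log₂(1/16) + (1/4)·log₂(1/4) + (5/8)·log₂(5/8)]
  = 0.2500 + 0.2500 + 0.5000 + 0.4238
  = 1.4238 bits

I(A;B) = H(A) + H(B) - H(A,B)
  = 0.5436 + 0.8960 - 1.4238
  = 0.0158 bits

Distribution 2 (U, V):
Marginal P(U) (row sums):
  P(U=0) = 5/16 + 5/16 = 5/8
  P(U=1) = 3/16 + 3/16 = 3/8
Marginal P(V) (column sums):
  P(V=0) = 5/16 + 3/16 = 1/2
  P(V=1) = 5/16 + 3/16 = 1/2

H(U) = -[(5/8)·log₂(5/8) + (3/8)·log₂(3/8)]
  = 0.4238 + 0.5306
  = 0.9544 bits
H(V) = -[(1/2)·log₂(1/2) + (1/2)·log₂(1/2)]
  = 0.5000 + 0.5000
  = 1.0000 bits
H(U,V) = -[(5/16)·log₂(5/16) + (5/16)·log₂(5/16) + (3/16)·log₂(3/16) + (3/16)·log₂(3/16)]
  = 0.5244 + 0.5244 + 0.4528 + 0.4528
  = 1.9544 bits

I(U;V) = H(U) + H(V) - H(U,V)
  = 0.9544 + 1.0000 - 1.9544
  = 0.0000 bits

I(A;B) = 0.0158 bits > I(U;V) = 0.0000 bits, so (A, B) has the higher mutual information (stronger dependence).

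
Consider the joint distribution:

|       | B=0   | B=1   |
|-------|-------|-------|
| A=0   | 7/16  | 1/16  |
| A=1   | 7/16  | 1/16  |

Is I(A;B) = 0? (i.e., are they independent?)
Marginal P(A) (row sums):
  P(A=0) = 7/16 + 1/16 = 1/2
  P(A=1) = 7/16 + 1/16 = 1/2
Marginal P(B) (column sums):
  P(B=0) = 7/16 + 7/16 = 7/8
  P(B=1) = 1/16 + 1/16 = 1/8

A and B are independent iff P(A=i,B=j) = P(A=i)·P(B=j) for every cell.
  P(A=0)·P(B=0) = 1/2 × 7/8 = 7/16 = P(A=0,B=0) ✓
  P(A=0)·P(B=1) = 1/2 × 1/8 = 1/16 = P(A=0,B=1) ✓
  P(A=1)·P(B=0) = 1/2 × 7/8 = 7/16 = P(A=1,B=0) ✓
  P(A=1)·P(B=1) = 1/2 × 1/8 = 1/16 = P(A=1,B=1) ✓

Yes, A and B are independent: every cell factors, so I(A;B) = 0 bits.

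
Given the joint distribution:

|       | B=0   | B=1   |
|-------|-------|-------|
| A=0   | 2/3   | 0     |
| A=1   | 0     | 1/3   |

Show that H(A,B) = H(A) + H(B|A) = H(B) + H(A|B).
Marginal P(A) (row sums):
  P(A=0) = 2/3 + 0 = 2/3
  P(A=1) = 0 + 1/3 = 1/3
Marginal P(B) (column sums):
  P(B=0) = 2/3 + 0 = 2/3
  P(B=1) = 0 + 1/3 = 1/3

Decomposition 1: H(A) + H(B|A)
H(A) = -[(2/3)·log₂(2/3) + (1/3)·log₂(1/3)]
  = 0.3900 + 0.5283
  = 0.9183 bits
H(B|A) = -Σ P(A,B)·log₂ P(B|A), where P(B|A) = P(A,B) / P(A)
  (cells with P(A,B) = 0 contribute 0)
  (A=0,B=0): P(B|A) = (2/3)/(2/3) = 1;  -(2/3)·log₂(1) = 0.0000
  (A=1,B=1): P(B|A) = (1/3)/(1/3) = 1;  -(1/3)·log₂(1) = 0.0000
H(B|A) = 0.0000 + 0.0000
  = 0.0000 bits
H(A) + H(B|A) = 0.9183 + 0.0000 = 0.9183 bits

Decomposition 2: H(B) + H(A|B)
H(B) = -[(2/3)·log₂(2/3) + (1/3)·log₂(1/3)]
  = 0.3900 + 0.5283
  = 0.9183 bits
H(A|B) = -Σ P(A,B)·log₂ P(A|B), where P(A|B) = P(A,B) / P(B)
  (cells with P(A,B) = 0 contribute 0)
  (A=0,B=0): P(A|B) = (2/3)/(2/3) = 1;  -(2/3)·log₂(1) = 0.0000
  (A=1,B=1): P(A|B) = (1/3)/(1/3) = 1;  -(1/3)·log₂(1) = 0.0000
H(A|B) = 0.0000 + 0.0000
  = 0.0000 bits
H(B) + H(A|B) = 0.9183 + 0.0000 = 0.9183 bits

Direct computation of the joint entropy:
H(A,B) = -[(2/3)·log₂(2/3) + (1/3)·log₂(1/3)]
  = 0.3900 + 0.5283
  = 0.9183 bits

All three agree: H(A,B) = 0.9183 bits ✓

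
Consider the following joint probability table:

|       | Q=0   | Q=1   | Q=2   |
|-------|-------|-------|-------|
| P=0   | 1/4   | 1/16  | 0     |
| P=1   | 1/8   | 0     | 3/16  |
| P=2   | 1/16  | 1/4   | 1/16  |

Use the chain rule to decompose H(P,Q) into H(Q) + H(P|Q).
By the chain rule: H(P,Q) = H(Q) + H(P|Q)

Marginal P(Q) (column sums):
  P(Q=0) = 1/4 + 1/8 + 1/16 = 7/16
  P(Q=1) = 1/16 + 0 + 1/4 = 5/16
  P(Q=2) = 0 + 3/16 + 1/16 = 1/4
H(Q) = -[(7/16)·log₂(7/16) + (5/16)·log₂(5/16) + (1/4)·log₂(1/4)]
  = 0.5218 + 0.5244 + 0.5000
  = 1.5462 bits
H(P|Q) = -Σ P(P,Q)·log₂ P(P|Q), where P(P|Q) = P(P,Q) / P(Q)
  (cells with P(P,Q) = 0 contribute 0)
  (P=0,Q=0): P(P|Q) = (1/4)/(7/16) = 4/7;  -(1/4)·log₂(4/7) = 0.2018
  (P=0,Q=1): P(P|Q) = (1/16)/(5/16) = 1/5;  -(1/16)·log₂(1/5) = 0.1451
  (P=1,Q=0): P(P|Q) = (1/8)/(7/16) = 2/7;  -(1/8)·log₂(2/7) = 0.2259
  (P=1,Q=2): P(P|Q) = (3/16)/(1/4) = 3/4;  -(3/16)·log₂(3/4) = 0.0778
  (P=2,Q=0): P(P|Q) = (1/16)/(7/16) = 1/7;  -(1/16)·log₂(1/7) = 0.1755
  (P=2,Q=1): P(P|Q) = (1/4)/(5/16) = 4/5;  -(1/4)·log₂(4/5) = 0.0805
  (P=2,Q=2): P(P|Q) = (1/16)/(1/4) = 1/4;  -(1/16)·log₂(1/4) = 0.1250
H(P|Q) = 0.2018 + 0.1451 + 0.2259 + 0.0778 + 0.1755 + 0.0805 + 0.1250
  = 1.0316 bits

H(P,Q) = H(Q) + H(P|Q) = 1.5462 + 1.0316 = 2.5778 bits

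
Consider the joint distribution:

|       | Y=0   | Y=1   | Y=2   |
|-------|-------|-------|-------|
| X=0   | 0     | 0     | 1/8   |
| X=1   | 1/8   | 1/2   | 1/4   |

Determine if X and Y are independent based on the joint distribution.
Marginal P(X) (row sums):
  P(X=0) = 0 + 0 + 1/8 = 1/8
  P(X=1) = 1/8 + 1/2 + 1/4 = 7/8
Marginal P(Y) (column sums):
  P(Y=0) = 0 + 1/8 = 1/8
  P(Y=1) = 0 + 1/2 = 1/2
  P(Y=2) = 1/8 + 1/4 = 3/8

X and Y are independent iff P(X=i,Y=j) = P(X=i)·P(Y=j) for every cell.
  P(X=0)·P(Y=0) = 1/8 × 1/8 = 1/64, but P(X=0,Y=0) = 0 ✗

No, X and Y are not independent. Quantitatively, I(X;Y) > 0:

H(X) = -[(1/8)·log₂(1/8) + (7/8)·log₂(7/8)]
  = 0.3750 + 0.1686
  = 0.5436 bits
H(Y) = -[(1/8)·log₂(1/8) + (1/2)·log₂(1/2) + (3/8)·log₂(3/8)]
  = 0.3750 + 0.5000 + 0.5306
  = 1.4056 bits
H(X,Y) = -[(1/8)·log₂(1/8) + (1/8)·log₂(1/8) + (1/2)·log₂(1/2) + (1/4)·log₂(1/4)]
  = 0.3750 + 0.3750 + 0.5000 + 0.5000
  = 1.7500 bits
I(X;Y) = H(X) + H(Y) - H(X,Y) = 0.5436 + 1.4056 - 1.7500 = 0.1992 bits > 0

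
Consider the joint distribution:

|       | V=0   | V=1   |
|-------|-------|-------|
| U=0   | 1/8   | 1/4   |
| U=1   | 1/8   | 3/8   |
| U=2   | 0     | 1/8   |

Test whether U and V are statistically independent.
Marginal P(U) (row sums):
  P(U=0) = 1/8 + 1/4 = 3/8
  P(U=1) = 1/8 + 3/8 = 1/2
  P(U=2) = 0 + 1/8 = 1/8
Marginal P(V) (column sums):
  P(V=0) = 1/8 + 1/8 + 0 = 1/4
  P(V=1) = 1/4 + 3/8 + 1/8 = 3/4

U and V are independent iff P(U=i,V=j) = P(U=i)·P(V=j) for every cell.
  P(U=0)·P(V=0) = 3/8 × 1/4 = 3/32, but P(U=0,V=0) = 1/8 ✗

No, U and V are not independent. Quantitatively, I(U;V) > 0:

H(U) = -[(3/8)·log₂(3/8) + (1/2)·log₂(1/2) + (1/8)·log₂(1/8)]
  = 0.5306 + 0.5000 + 0.3750
  = 1.4056 bits
H(V) = -[(1/4)·log₂(1/4) + (3/4)·log₂(3/4)]
  = 0.5000 + 0.3113
  = 0.8113 bits
H(U,V) = -[(1/8)·log₂(1/8) + (1/4)·log₂(1/4) + (1/8)·log₂(1/8) + (3/8)·log₂(3/8) + (1/8)·log₂(1/8)]
  = 0.3750 + 0.5000 + 0.3750 + 0.5306 + 0.3750
  = 2.1556 bits
I(U;V) = H(U) + H(V) - H(U,V) = 1.4056 + 0.8113 - 2.1556 = 0.0613 bits > 0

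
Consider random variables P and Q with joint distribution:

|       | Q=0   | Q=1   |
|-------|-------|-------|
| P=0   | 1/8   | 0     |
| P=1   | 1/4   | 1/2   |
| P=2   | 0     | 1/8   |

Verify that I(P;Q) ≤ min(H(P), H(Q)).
Marginal P(P) (row sums):
  P(P=0) = 1/8 + 0 = 1/8
  P(P=1) = 1/4 + 1/2 = 3/4
  P(P=2) = 0 + 1/8 = 1/8
Marginal P(Q) (column sums):
  P(Q=0) = 1/8 + 1/4 + 0 = 3/8
  P(Q=1) = 0 + 1/2 + 1/8 = 5/8

H(P) = -[(1/8)·log₂(1/8) + (3/4)·log₂(3/4) + (1/8)·log₂(1/8)]
  = 0.3750 + 0.3113 + 0.3750
  = 1.0613 bits
H(Q) = -[(3/8)·log₂(3/8) + (5/8)·log₂(5/8)]
  = 0.5306 + 0.4238
  = 0.9544 bits
H(P,Q) = -[(1/8)·log₂(1/8) + (1/4)·log₂(1/4) + (1/2)·log₂(1/2) + (1/8)·log₂(1/8)]
  = 0.3750 + 0.5000 + 0.5000 + 0.3750
  = 1.7500 bits

I(P;Q) = H(P) + H(Q) - H(P,Q)
  = 1.0613 + 0.9544 - 1.7500
  = 0.2657 bits

min(H(P), H(Q)) = min(1.0613, 0.9544) = 0.9544 bits
Since 0.2657 ≤ 0.9544, the bound is satisfied ✓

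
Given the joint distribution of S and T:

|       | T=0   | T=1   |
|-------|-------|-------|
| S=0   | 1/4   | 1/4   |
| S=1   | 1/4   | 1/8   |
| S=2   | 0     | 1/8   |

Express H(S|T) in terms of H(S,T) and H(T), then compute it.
H(S|T) = H(S,T) - H(T)

Marginal P(T) (column sums):
  P(T=0) = 1/4 + 1/4 + 0 = 1/2
  P(T=1) = 1/4 + 1/8 + 1/8 = 1/2

H(S,T) = -[(1/4)·log₂(1/4) + (1/4)·log₂(1/4) + (1/4)·log₂(1/4) + (1/8)·log₂(1/8) + (1/8)·log₂(1/8)]
  = 0.5000 + 0.5000 + 0.5000 + 0.3750 + 0.3750
  = 2.2500 bits
H(T) = -[(1/2)·log₂(1/2) + (1/2)·log₂(1/2)]
  = 0.5000 + 0.5000
  = 1.0000 bits

H(S|T) = 2.2500 - 1.0000 = 1.2500 bits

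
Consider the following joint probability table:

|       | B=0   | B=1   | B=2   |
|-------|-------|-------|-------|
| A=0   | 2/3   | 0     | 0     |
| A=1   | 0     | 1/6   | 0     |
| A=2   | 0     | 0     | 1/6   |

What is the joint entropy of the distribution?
H(A,B) = -Σ P(A,B) log₂ P(A,B), summed over the non-zero cells:
H(A,B) = -[(2/3)·log₂(2/3) + (1/6)·log₂(1/6) + (1/6)·log₂(1/6)]
  = 0.3900 + 0.4308 + 0.4308
  = 1.2516 bits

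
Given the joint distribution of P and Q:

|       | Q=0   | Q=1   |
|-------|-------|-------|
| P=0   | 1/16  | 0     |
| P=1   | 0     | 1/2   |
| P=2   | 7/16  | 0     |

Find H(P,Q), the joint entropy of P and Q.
H(P,Q) = -Σ P(P,Q) log₂ P(P,Q), summed over the non-zero cells:
H(P,Q) = -[(1/16)·log₂(1/16) + (1/2)·log₂(1/2) + (7/16)·log₂(7/16)]
  = 0.2500 + 0.5000 + 0.5218
  = 1.2718 bits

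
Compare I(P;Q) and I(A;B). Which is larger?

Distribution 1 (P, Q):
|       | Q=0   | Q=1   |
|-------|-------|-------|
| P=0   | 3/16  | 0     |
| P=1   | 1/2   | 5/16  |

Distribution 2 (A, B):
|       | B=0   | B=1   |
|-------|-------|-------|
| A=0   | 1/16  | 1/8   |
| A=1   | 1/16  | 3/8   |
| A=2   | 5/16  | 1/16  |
Distribution 1 (P, Q):
Marginal P(P) (row sums):
  P(P=0) = 3/16 + 0 = 3/16
  P(P=1) = 1/2 + 5/16 = 13/16
Marginal P(Q) (column sums):
  P(Q=0) = 3/16 + 1/2 = 11/16
  P(Q=1) = 0 + 5/16 = 5/16

H(P) = -[(3/16)·log₂(3/16) + (13/16)·log₂(13/16)]
  = 0.4528 + 0.2434
  = 0.6962 bits
H(Q) = -[(11/16)·log₂(11/16) + (5/16)·log₂(5/16)]
  = 0.3716 + 0.5244
  = 0.8960 bits
H(P,Q) = -[(3/16)·log₂(3/16) + (1/2)·log₂(1/2) + (5/16)·log₂(5/16)]
  = 0.4528 + 0.5000 + 0.5244
  = 1.4772 bits

I(P;Q) = H(P) + H(Q) - H(P,Q)
  = 0.6962 + 0.8960 - 1.4772
  = 0.1150 bits

Distribution 2 (A, B):
Marginal P(A) (row sums):
  P(A=0) = 1/16 + 1/8 = 3/16
  P(A=1) = 1/16 + 3/8 = 7/16
  P(A=2) = 5/16 + 1/16 = 3/8
Marginal P(B) (column sums):
  P(B=0) = 1/16 + 1/16 + 5/16 = 7/16
  P(B=1) = 1/8 + 3/8 + 1/16 = 9/16

H(A) = -[(3/16)·log₂(3/16) + (7/16)·log₂(7/16) + (3/8)·log₂(3/8)]
  = 0.4528 + 0.5218 + 0.5306
  = 1.5052 bits
H(B) = -[(7/16)·log₂(7/16) + (9/16)·log₂(9/16)]
  = 0.5218 + 0.4669
  = 0.9887 bits
H(A,B) = -[(1/16)·log₂(1/16) + (1/8)·log₂(1/8) + (1/16)·log₂(1/16) + (3/8)·log₂(3/8) + (5/16)·log₂(5/16) + (1/16)·log₂(1/16)]
  = 0.2500 + 0.3750 + 0.2500 + 0.5306 + 0.5244 + 0.2500
  = 2.1800 bits

I(A;B) = H(A) + H(B) - H(A,B)
  = 1.5052 + 0.9887 - 2.1800
  = 0.3139 bits

I(A;B) = 0.3139 bits > I(P;Q) = 0.1150 bits, so (A, B) has the higher mutual information (stronger dependence).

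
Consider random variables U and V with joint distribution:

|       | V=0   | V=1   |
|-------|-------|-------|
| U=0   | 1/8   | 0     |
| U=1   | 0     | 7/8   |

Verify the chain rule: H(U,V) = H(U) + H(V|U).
Left side:
H(U,V) = -[(1/8)·log₂(1/8) + (7/8)·log₂(7/8)]
  = 0.3750 + 0.1686
  = 0.5436 bits

Right side:
Marginal P(U) (row sums):
  P(U=0) = 1/8 + 0 = 1/8
  P(U=1) = 0 + 7/8 = 7/8
H(U) = -[(1/8)·log₂(1/8) + (7/8)·log₂(7/8)]
  = 0.3750 + 0.1686
  = 0.5436 bits
H(V|U) = -Σ P(U,V)·log₂ P(V|U), where P(V|U) = P(U,V) / P(U)
  (cells with P(U,V) = 0 contribute 0)
  (U=0,V=0): P(V|U) = (1/8)/(1/8) = 1;  -(1/8)·log₂(1) = 0.0000
  (U=1,V=1): P(V|U) = (7/8)/(7/8) = 1;  -(7/8)·log₂(1) = 0.0000
H(V|U) = 0.0000 + 0.0000
  = 0.0000 bits
H(U) + H(V|U) = 0.5436 + 0.0000 = 0.5436 bits

Both sides equal 0.5436 bits, so the chain rule holds ✓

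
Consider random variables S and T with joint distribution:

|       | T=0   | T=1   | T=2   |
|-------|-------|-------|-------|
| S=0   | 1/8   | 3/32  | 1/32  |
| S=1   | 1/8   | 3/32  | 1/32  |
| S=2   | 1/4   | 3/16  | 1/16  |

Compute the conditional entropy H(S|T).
Marginal P(T) (column sums):
  P(T=0) = 1/8 + 1/8 + 1/4 = 1/2
  P(T=1) = 3/32 + 3/32 + 3/16 = 3/8
  P(T=2) = 1/32 + 1/32 + 1/16 = 1/8

H(S|T) = -Σ P(S,T)·log₂ P(S|T), where P(S|T) = P(S,T) / P(T)
  (S=0,T=0): P(S|T) = (1/8)/(1/2) = 1/4;  -(1/8)·log₂(1/4) = 0.2500
  (S=0,T=1): P(S|T) = (3/32)/(3/8) = 1/4;  -(3/32)·log₂(1/4) = 0.1875
  (S=0,T=2): P(S|T) = (1/32)/(1/8) = 1/4;  -(1/32)·log₂(1/4) = 0.0625
  (S=1,T=0): P(S|T) = (1/8)/(1/2) = 1/4;  -(1/8)·log₂(1/4) = 0.2500
  (S=1,T=1): P(S|T) = (3/32)/(3/8) = 1/4;  -(3/32)·log₂(1/4) = 0.1875
  (S=1,T=2): P(S|T) = (1/32)/(1/8) = 1/4;  -(1/32)·log₂(1/4) = 0.0625
  (S=2,T=0): P(S|T) = (1/4)/(1/2) = 1/2;  -(1/4)·log₂(1/2) = 0.2500
  (S=2,T=1): P(S|T) = (3/16)/(3/8) = 1/2;  -(3/16)·log₂(1/2) = 0.1875
  (S=2,T=2): P(S|T) = (1/16)/(1/8) = 1/2;  -(1/16)·log₂(1/2) = 0.0625
H(S|T) = 0.2500 + 0.1875 + 0.0625 + 0.2500 + 0.1875 + 0.0625 + 0.2500 + 0.1875 + 0.0625
  = 1.5000 bits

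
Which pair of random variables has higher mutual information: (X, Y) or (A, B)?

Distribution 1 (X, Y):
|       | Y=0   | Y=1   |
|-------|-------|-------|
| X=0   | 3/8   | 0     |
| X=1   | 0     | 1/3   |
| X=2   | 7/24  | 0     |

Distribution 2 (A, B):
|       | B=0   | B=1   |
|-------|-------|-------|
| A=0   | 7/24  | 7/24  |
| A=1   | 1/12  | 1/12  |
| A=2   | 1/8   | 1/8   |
Distribution 1 (X, Y):
Marginal P(X) (row sums):
  P(X=0) = 3/8 + 0 = 3/8
  P(X=1) = 0 + 1/3 = 1/3
  P(X=2) = 7/24 + 0 = 7/24
Marginal P(Y) (column sums):
  P(Y=0) = 3/8 + 0 + 7/24 = 2/3
  P(Y=1) = 0 + 1/3 + 0 = 1/3

H(X) = -[(3/8)·log₂(3/8) + (1/3)·log₂(1/3) + (7/24)·log₂(7/24)]
  = 0.5306 + 0.5283 + 0.5185
  = 1.5774 bits
H(Y) = -[(2/3)·log₂(2/3) + (1/3)·log₂(1/3)]
  = 0.3900 + 0.5283
  = 0.9183 bits
H(X,Y) = -[(3/8)·log₂(3/8) + (1/3)·log₂(1/3) + (7/24)·log₂(7/24)]
  = 0.5306 + 0.5283 + 0.5185
  = 1.5774 bits

I(X;Y) = H(X) + H(Y) - H(X,Y)
  = 1.5774 + 0.9183 - 1.5774
  = 0.9183 bits

Distribution 2 (A, B):
Marginal P(A) (row sums):
  P(A=0) = 7/24 + 7/24 = 7/12
  P(A=1) = 1/12 + 1/12 = 1/6
  P(A=2) = 1/8 + 1/8 = 1/4
Marginal P(B) (column sums):
  P(B=0) = 7/24 + 1/12 + 1/8 = 1/2
  P(B=1) = 7/24 + 1/12 + 1/8 = 1/2

H(A) = -[(7/12)·log₂(7/12) + (1/6)·log₂(1/6) + (1/4)·log₂(1/4)]
  = 0.4536 + 0.4308 + 0.5000
  = 1.3844 bits
H(B) = -[(1/2)·log₂(1/2) + (1/2)·log₂(1/2)]
  = 0.5000 + 0.5000
  = 1.0000 bits
H(A,B) = -[(7/24)·log₂(7/24) + (7/24)·log₂(7/24) + (1/12)·log₂(1/12) + (1/12)·log₂(1/12) + (1/8)·log₂(1/8) + (1/8)·log₂(1/8)]
  = 0.5185 + 0.5185 + 0.2987 + 0.2987 + 0.3750 + 0.3750
  = 2.3844 bits

I(A;B) = H(A) + H(B) - H(A,B)
  = 1.3844 + 1.0000 - 2.3844
  = 0.0000 bits

I(X;Y) = 0.9183 bits > I(A;B) = 0.0000 bits, so (X, Y) has the higher mutual information (stronger dependence).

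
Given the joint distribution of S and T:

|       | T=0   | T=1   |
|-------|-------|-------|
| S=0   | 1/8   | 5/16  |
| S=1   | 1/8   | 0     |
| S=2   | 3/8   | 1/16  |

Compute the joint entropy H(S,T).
H(S,T) = -Σ P(S,T) log₂ P(S,T), summed over the non-zero cells:
H(S,T) = -[(1/8)·log₂(1/8) + (5/16)·log₂(5/16) + (1/8)·log₂(1/8) + (3/8)·log₂(3/8) + (1/16)·log₂(1/16)]
  = 0.3750 + 0.5244 + 0.3750 + 0.5306 + 0.2500
  = 2.0550 bits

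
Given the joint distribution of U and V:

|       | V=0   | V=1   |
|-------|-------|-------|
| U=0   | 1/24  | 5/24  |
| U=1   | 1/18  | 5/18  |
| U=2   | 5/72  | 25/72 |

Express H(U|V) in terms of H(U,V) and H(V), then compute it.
H(U|V) = H(U,V) - H(V)

Marginal P(V) (column sums):
  P(V=0) = 1/24 + 1/18 + 5/72 = 1/6
  P(V=1) = 5/24 + 5/18 + 25/72 = 5/6

H(U,V) = -[(1/24)·log₂(1/24) + (5/24)·log₂(5/24) + (1/18)·log₂(1/18) + (5/18)·log₂(5/18) + (5/72)·log₂(5/72) + (25/72)·log₂(25/72)]
  = 0.1910 + 0.4715 + 0.2317 + 0.5133 + 0.2672 + 0.5299
  = 2.2046 bits
H(V) = -[(1/6)·log₂(1/6) + (5/6)·log₂(5/6)]
  = 0.4308 + 0.2192
  = 0.6500 bits

H(U|V) = 2.2046 - 0.6500 = 1.5546 bits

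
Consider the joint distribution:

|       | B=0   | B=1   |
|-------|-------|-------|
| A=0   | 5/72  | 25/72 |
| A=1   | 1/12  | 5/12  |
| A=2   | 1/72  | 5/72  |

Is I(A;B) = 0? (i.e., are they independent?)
Marginal P(A) (row sums):
  P(A=0) = 5/72 + 25/72 = 5/12
  P(A=1) = 1/12 + 5/12 = 1/2
  P(A=2) = 1/72 + 5/72 = 1/12
Marginal P(B) (column sums):
  P(B=0) = 5/72 + 1/12 + 1/72 = 1/6
  P(B=1) = 25/72 + 5/12 + 5/72 = 5/6

A and B are independent iff P(A=i,B=j) = P(A=i)·P(B=j) for every cell.
  P(A=0)·P(B=0) = 5/12 × 1/6 = 5/72 = P(A=0,B=0) ✓
  P(A=0)·P(B=1) = 5/12 × 5/6 = 25/72 = P(A=0,B=1) ✓
  P(A=1)·P(B=0) = 1/2 × 1/6 = 1/12 = P(A=1,B=0) ✓
  P(A=1)·P(B=1) = 1/2 × 5/6 = 5/12 = P(A=1,B=1) ✓
  P(A=2)·P(B=0) = 1/12 × 1/6 = 1/72 = P(A=2,B=0) ✓
  P(A=2)·P(B=1) = 1/12 × 5/6 = 5/72 = P(A=2,B=1) ✓

Yes, A and B are independent: every cell factors, so I(A;B) = 0 bits.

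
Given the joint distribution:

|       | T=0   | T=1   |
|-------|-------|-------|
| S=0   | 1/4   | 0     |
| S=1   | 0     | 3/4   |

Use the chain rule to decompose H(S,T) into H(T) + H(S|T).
By the chain rule: H(S,T) = H(T) + H(S|T)

Marginal P(T) (column sums):
  P(T=0) = 1/4 + 0 = 1/4
  P(T=1) = 0 + 3/4 = 3/4
H(T) = -[(1/4)·log₂(1/4) + (3/4)·log₂(3/4)]
  = 0.5000 + 0.3113
  = 0.8113 bits
H(S|T) = -Σ P(S,T)·log₂ P(S|T), where P(S|T) = P(S,T) / P(T)
  (cells with P(S,T) = 0 contribute 0)
  (S=0,T=0): P(S|T) = (1/4)/(1/4) = 1;  -(1/4)·log₂(1) = 0.0000
  (S=1,T=1): P(S|T) = (3/4)/(3/4) = 1;  -(3/4)·log₂(1) = 0.0000
H(S|T) = 0.0000 + 0.0000
  = 0.0000 bits

H(S,T) = H(T) + H(S|T) = 0.8113 + 0.0000 = 0.8113 bits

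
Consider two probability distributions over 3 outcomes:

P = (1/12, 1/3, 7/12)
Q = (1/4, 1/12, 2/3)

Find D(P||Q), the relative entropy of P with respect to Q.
D(P||Q) = Σ P(i) log₂(P(i)/Q(i))
  i=0: (1/12) × log₂((1/12)/(1/4)) = (1/12) × log₂(1/3) = -0.1321
  i=1: (1/3) × log₂((1/3)/(1/12)) = (1/3) × log₂(4) = 0.6667
  i=2: (7/12) × log₂((7/12)/(2/3)) = (7/12) × log₂(7/8) = -0.1124
D(P||Q) = -0.1321 + 0.6667 - 0.1124
  = 0.4222 bits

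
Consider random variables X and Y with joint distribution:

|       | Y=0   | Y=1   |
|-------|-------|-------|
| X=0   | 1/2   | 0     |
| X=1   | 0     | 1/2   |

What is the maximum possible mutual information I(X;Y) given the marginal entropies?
The upper bound on mutual information is I(X;Y) ≤ min(H(X), H(Y)).

Marginal P(X) (row sums):
  P(X=0) = 1/2 + 0 = 1/2
  P(X=1) = 0 + 1/2 = 1/2
Marginal P(Y) (column sums):
  P(Y=0) = 1/2 + 0 = 1/2
  P(Y=1) = 0 + 1/2 = 1/2

H(X) = -[(1/2)·log₂(1/2) + (1/2)·log₂(1/2)]
  = 0.5000 + 0.5000
  = 1.0000 bits
H(Y) = -[(1/2)·log₂(1/2) + (1/2)·log₂(1/2)]
  = 0.5000 + 0.5000
  = 1.0000 bits

Maximum possible I(X;Y) = min(1.0000, 1.0000) = 1.0000 bits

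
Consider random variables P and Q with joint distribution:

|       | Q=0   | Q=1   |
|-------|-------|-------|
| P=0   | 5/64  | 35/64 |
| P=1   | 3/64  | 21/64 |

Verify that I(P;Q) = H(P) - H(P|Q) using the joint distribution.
Left side, from I(P;Q) = H(P) + H(Q) - H(P,Q):
Marginal P(P) (row sums):
  P(P=0) = 5/64 + 35/64 = 5/8
  P(P=1) = 3/64 + 21/64 = 3/8
Marginal P(Q) (column sums):
  P(Q=0) = 5/64 + 3/64 = 1/8
  P(Q=1) = 35/64 + 21/64 = 7/8

H(P) = -[(5/8)·log₂(5/8) + (3/8)·log₂(3/8)]
  = 0.4238 + 0.5306
  = 0.9544 bits
H(Q) = -[(1/8)·log₂(1/8) + (7/8)·log₂(7/8)]
  = 0.3750 + 0.1686
  = 0.5436 bits
H(P,Q) = -[(5/64)·log₂(5/64) + (35/64)·log₂(35/64) + (3/64)·log₂(3/64) + (21/64)·log₂(21/64)]
  = 0.2873 + 0.4762 + 0.2070 + 0.5275
  = 1.4980 bits

I(P;Q) = H(P) + H(Q) - H(P,Q)
  = 0.9544 + 0.5436 - 1.4980
  = 0.0000 bits

Right side, with H(P|Q) computed directly from the conditional probabilities:
H(P|Q) = -Σ P(P,Q)·log₂ P(P|Q), where P(P|Q) = P(P,Q) / P(Q)
  (P=0,Q=0): P(P|Q) = (5/64)/(1/8) = 5/8;  -(5/64)·log₂(5/8) = 0.0530
  (P=0,Q=1): P(P|Q) = (35/64)/(7/8) = 5/8;  -(35/64)·log₂(5/8) = 0.3708
  (P=1,Q=0): P(P|Q) = (3/64)/(1/8) = 3/8;  -(3/64)·log₂(3/8) = 0.0663
  (P=1,Q=1): P(P|Q) = (21/64)/(7/8) = 3/8;  -(21/64)·log₂(3/8) = 0.4643
H(P|Q) = 0.0530 + 0.3708 + 0.0663 + 0.4643
  = 0.9544 bits
H(P) - H(P|Q) = 0.9544 - 0.9544 = 0.0000 bits

Both sides equal 0.0000 bits, so I(P;Q) = H(P) - H(P|Q) ✓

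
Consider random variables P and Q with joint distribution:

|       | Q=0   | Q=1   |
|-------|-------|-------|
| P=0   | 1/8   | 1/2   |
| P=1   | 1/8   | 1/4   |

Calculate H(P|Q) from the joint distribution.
Marginal P(Q) (column sums):
  P(Q=0) = 1/8 + 1/8 = 1/4
  P(Q=1) = 1/2 + 1/4 = 3/4

H(P|Q) = -Σ P(P,Q)·log₂ P(P|Q), where P(P|Q) = P(P,Q) / P(Q)
  (P=0,Q=0): P(P|Q) = (1/8)/(1/4) = 1/2;  -(1/8)·log₂(1/2) = 0.1250
  (P=0,Q=1): P(P|Q) = (1/2)/(3/4) = 2/3;  -(1/2)·log₂(2/3) = 0.2925
  (P=1,Q=0): P(P|Q) = (1/8)/(1/4) = 1/2;  -(1/8)·log₂(1/2) = 0.1250
  (P=1,Q=1): P(P|Q) = (1/4)/(3/4) = 1/3;  -(1/4)·log₂(1/3) = 0.3962
H(P|Q) = 0.1250 + 0.2925 + 0.1250 + 0.3962
  = 0.9387 bits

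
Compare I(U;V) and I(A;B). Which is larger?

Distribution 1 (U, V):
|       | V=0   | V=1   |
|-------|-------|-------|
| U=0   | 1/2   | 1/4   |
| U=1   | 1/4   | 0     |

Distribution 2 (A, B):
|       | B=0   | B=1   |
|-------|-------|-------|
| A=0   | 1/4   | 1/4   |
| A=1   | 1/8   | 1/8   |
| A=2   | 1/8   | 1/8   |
Distribution 1 (U, V):
Marginal P(U) (row sums):
  P(U=0) = 1/2 + 1/4 = 3/4
  P(U=1) = 1/4 + 0 = 1/4
Marginal P(V) (column sums):
  P(V=0) = 1/2 + 1/4 = 3/4
  P(V=1) = 1/4 + 0 = 1/4

H(U) = -[(3/4)·log₂(3/4) + (1/4)·log₂(1/4)]
  = 0.3113 + 0.5000
  = 0.8113 bits
H(V) = -[(3/4)·log₂(3/4) + (1/4)·log₂(1/4)]
  = 0.3113 + 0.5000
  = 0.8113 bits
H(U,V) = -[(1/2)·log₂(1/2) + (1/4)·log₂(1/4) + (1/4)·log₂(1/4)]
  = 0.5000 + 0.5000 + 0.5000
  = 1.5000 bits

I(U;V) = H(U) + H(V) - H(U,V)
  = 0.8113 + 0.8113 - 1.5000
  = 0.1226 bits

Distribution 2 (A, B):
Marginal P(A) (row sums):
  P(A=0) = 1/4 + 1/4 = 1/2
  P(A=1) = 1/8 + 1/8 = 1/4
  P(A=2) = 1/8 + 1/8 = 1/4
Marginal P(B) (column sums):
  P(B=0) = 1/4 + 1/8 + 1/8 = 1/2
  P(B=1) = 1/4 + 1/8 + 1/8 = 1/2

H(A) = -[(1/2)·log₂(1/2) + (1/4)·log₂(1/4) + (1/4)·log₂(1/4)]
  = 0.5000 + 0.5000 + 0.5000
  = 1.5000 bits
H(B) = -[(1/2)·log₂(1/2) + (1/2)·log₂(1/2)]
  = 0.5000 + 0.5000
  = 1.0000 bits
H(A,B) = -[(1/4)·log₂(1/4) + (1/4)·log₂(1/4) + (1/8)·log₂(1/8) + (1/8)·log₂(1/8) + (1/8)·log₂(1/8) + (1/8)·log₂(1/8)]
  = 0.5000 + 0.5000 + 0.3750 + 0.3750 + 0.3750 + 0.3750
  = 2.5000 bits

I(A;B) = H(A) + H(B) - H(A,B)
  = 1.5000 + 1.0000 - 2.5000
  = 0.0000 bits

I(U;V) = 0.1226 bits > I(A;B) = 0.0000 bits, so (U, V) has the higher mutual information (stronger dependence).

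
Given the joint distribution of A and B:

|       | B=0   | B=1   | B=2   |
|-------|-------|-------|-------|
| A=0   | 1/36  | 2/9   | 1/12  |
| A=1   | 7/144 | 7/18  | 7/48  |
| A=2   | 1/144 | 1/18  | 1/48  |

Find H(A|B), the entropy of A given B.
Marginal P(B) (column sums):
  P(B=0) = 1/36 + 7/144 + 1/144 = 1/12
  P(B=1) = 2/9 + 7/18 + 1/18 = 2/3
  P(B=2) = 1/12 + 7/48 + 1/48 = 1/4

H(A|B) = -Σ P(A,B)·log₂ P(A|B), where P(A|B) = P(A,B) / P(B)
  (A=0,B=0): P(A|B) = (1/36)/(1/12) = 1/3;  -(1/36)·log₂(1/3) = 0.0440
  (A=0,B=1): P(A|B) = (2/9)/(2/3) = 1/3;  -(2/9)·log₂(1/3) = 0.3522
  (A=0,B=2): P(A|B) = (1/12)/(1/4) = 1/3;  -(1/12)·log₂(1/3) = 0.1321
  (A=1,B=0): P(A|B) = (7/144)/(1/12) = 7/12;  -(7/144)·log₂(7/12) = 0.0378
  (A=1,B=1): P(A|B) = (7/18)/(2/3) = 7/12;  -(7/18)·log₂(7/12) = 0.3024
  (A=1,B=2): P(A|B) = (7/48)/(1/4) = 7/12;  -(7/48)·log₂(7/12) = 0.1134
  (A=2,B=0): P(A|B) = (1/144)/(1/12) = 1/12;  -(1/144)·log₂(1/12) = 0.0249
  (A=2,B=1): P(A|B) = (1/18)/(2/3) = 1/12;  -(1/18)·log₂(1/12) = 0.1992
  (A=2,B=2): P(A|B) = (1/48)/(1/4) = 1/12;  -(1/48)·log₂(1/12) = 0.0747
H(A|B) = 0.0440 + 0.3522 + 0.1321 + 0.0378 + 0.3024 + 0.1134 + 0.0249 + 0.1992 + 0.0747
  = 1.2807 bits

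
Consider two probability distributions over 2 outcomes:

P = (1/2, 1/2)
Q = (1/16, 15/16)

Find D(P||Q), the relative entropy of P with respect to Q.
D(P||Q) = Σ P(i) log₂(P(i)/Q(i))
  i=0: (1/2) × log₂((1/2)/(1/16)) = (1/2) × log₂(8) = 1.5000
  i=1: (1/2) × log₂((1/2)/(15/16)) = (1/2) × log₂(8/15) = -0.4534
D(P||Q) = 1.5000 - 0.4534
  = 1.0466 bits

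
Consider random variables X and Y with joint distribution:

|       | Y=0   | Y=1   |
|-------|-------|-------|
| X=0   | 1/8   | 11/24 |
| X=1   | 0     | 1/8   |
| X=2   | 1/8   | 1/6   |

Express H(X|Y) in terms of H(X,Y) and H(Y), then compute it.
H(X|Y) = H(X,Y) - H(Y)

Marginal P(Y) (column sums):
  P(Y=0) = 1/8 + 0 + 1/8 = 1/4
  P(Y=1) = 11/24 + 1/8 + 1/6 = 3/4

H(X,Y) = -[(1/8)·log₂(1/8) + (11/24)·log₂(11/24) + (1/8)·log₂(1/8) + (1/8)·log₂(1/8) + (1/6)·log₂(1/6)]
  = 0.3750 + 0.5159 + 0.3750 + 0.3750 + 0.4308
  = 2.0717 bits
H(Y) = -[(1/4)·log₂(1/4) + (3/4)·log₂(3/4)]
  = 0.5000 + 0.3113
  = 0.8113 bits

H(X|Y) = 2.0717 - 0.8113 = 1.2604 bits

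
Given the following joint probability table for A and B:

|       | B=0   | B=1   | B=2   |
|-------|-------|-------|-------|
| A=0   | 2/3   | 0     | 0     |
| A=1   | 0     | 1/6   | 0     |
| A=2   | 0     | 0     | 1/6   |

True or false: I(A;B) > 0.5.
Marginal P(A) (row sums):
  P(A=0) = 2/3 + 0 + 0 = 2/3
  P(A=1) = 0 + 1/6 + 0 = 1/6
  P(A=2) = 0 + 0 + 1/6 = 1/6
Marginal P(B) (column sums):
  P(B=0) = 2/3 + 0 + 0 = 2/3
  P(B=1) = 0 + 1/6 + 0 = 1/6
  P(B=2) = 0 + 0 + 1/6 = 1/6

H(A) = -[(2/3)·log₂(2/3) + (1/6)·log₂(1/6) + (1/6)·log₂(1/6)]
  = 0.3900 + 0.4308 + 0.4308
  = 1.2516 bits
H(B) = -[(2/3)·log₂(2/3) + (1/6)·log₂(1/6) + (1/6)·log₂(1/6)]
  = 0.3900 + 0.4308 + 0.4308
  = 1.2516 bits
H(A,B) = -[(2/3)·log₂(2/3) + (1/6)·log₂(1/6) + (1/6)·log₂(1/6)]
  = 0.3900 + 0.4308 + 0.4308
  = 1.2516 bits

I(A;B) = H(A) + H(B) - H(A,B)
  = 1.2516 + 1.2516 - 1.2516
  = 1.2516 bits

True. I(A;B) = 1.2516 bits, which is > 0.5 bits.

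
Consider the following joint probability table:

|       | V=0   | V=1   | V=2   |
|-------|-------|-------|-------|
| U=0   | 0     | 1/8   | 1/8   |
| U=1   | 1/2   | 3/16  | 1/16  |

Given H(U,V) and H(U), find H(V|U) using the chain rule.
From the chain rule: H(U,V) = H(U) + H(V|U)
Therefore: H(V|U) = H(U,V) - H(U)

H(U,V) = -[(1/8)·log₂(1/8) + (1/8)·log₂(1/8) + (1/2)·log₂(1/2) + (3/16)·log₂(3/16) + (1/16)·log₂(1/16)]
  = 0.3750 + 0.3750 + 0.5000 + 0.4528 + 0.2500
  = 1.9528 bits
Marginal P(U) (row sums):
  P(U=0) = 0 + 1/8 + 1/8 = 1/4
  P(U=1) = 1/2 + 3/16 + 1/16 = 3/4
H(U) = -[(1/4)·log₂(1/4) + (3/4)·log₂(3/4)]
  = 0.5000 + 0.3113
  = 0.8113 bits

H(V|U) = 1.9528 - 0.8113 = 1.1415 bits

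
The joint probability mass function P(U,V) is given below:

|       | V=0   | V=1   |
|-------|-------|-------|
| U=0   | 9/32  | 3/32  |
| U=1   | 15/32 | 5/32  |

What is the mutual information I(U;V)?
Marginal P(U) (row sums):
  P(U=0) = 9/32 + 3/32 = 3/8
  P(U=1) = 15/32 + 5/32 = 5/8
Marginal P(V) (column sums):
  P(V=0) = 9/32 + 15/32 = 3/4
  P(V=1) = 3/32 + 5/32 = 1/4

H(U) = -[(3/8)·log₂(3/8) + (5/8)·log₂(5/8)]
  = 0.5306 + 0.4238
  = 0.9544 bits
H(V) = -[(3/4)·log₂(3/4) + (1/4)·log₂(1/4)]
  = 0.3113 + 0.5000
  = 0.8113 bits
H(U,V) = -[(9/32)·log₂(9/32) + (3/32)·log₂(3/32) + (15/32)·log₂(15/32) + (5/32)·log₂(5/32)]
  = 0.5147 + 0.3202 + 0.5124 + 0.4184
  = 1.7657 bits

I(U;V) = H(U) + H(V) - H(U,V)
  = 0.9544 + 0.8113 - 1.7657
  = 0.0000 bits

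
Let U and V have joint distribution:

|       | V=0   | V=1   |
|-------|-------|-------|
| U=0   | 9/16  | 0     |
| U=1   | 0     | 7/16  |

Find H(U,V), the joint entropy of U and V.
H(U,V) = -Σ P(U,V) log₂ P(U,V), summed over the non-zero cells:
H(U,V) = -[(9/16)·log₂(9/16) + (7/16)·log₂(7/16)]
  = 0.4669 + 0.5218
  = 0.9887 bits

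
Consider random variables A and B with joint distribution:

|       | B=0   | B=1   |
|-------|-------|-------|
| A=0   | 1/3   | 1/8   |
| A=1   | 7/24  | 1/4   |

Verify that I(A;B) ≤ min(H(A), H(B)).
Marginal P(A) (row sums):
  P(A=0) = 1/3 + 1/8 = 11/24
  P(A=1) = 7/24 + 1/4 = 13/24
Marginal P(B) (column sums):
  P(B=0) = 1/3 + 7/24 = 5/8
  P(B=1) = 1/8 + 1/4 = 3/8

H(A) = -[(11/24)·log₂(11/24) + (13/24)·log₂(13/24)]
  = 0.5159 + 0.4791
  = 0.9950 bits
H(B) = -[(5/8)·log₂(5/8) + (3/8)·log₂(3/8)]
  = 0.4238 + 0.5306
  = 0.9544 bits
H(A,B) = -[(1/3)·log₂(1/3) + (1/8)·log₂(1/8) + (7/24)·log₂(7/24) + (1/4)·log₂(1/4)]
  = 0.5283 + 0.3750 + 0.5185 + 0.5000
  = 1.9218 bits

I(A;B) = H(A) + H(B) - H(A,B)
  = 0.9950 + 0.9544 - 1.9218
  = 0.0276 bits

min(H(A), H(B)) = min(0.9950, 0.9544) = 0.9544 bits
Since 0.0276 ≤ 0.9544, the bound is satisfied ✓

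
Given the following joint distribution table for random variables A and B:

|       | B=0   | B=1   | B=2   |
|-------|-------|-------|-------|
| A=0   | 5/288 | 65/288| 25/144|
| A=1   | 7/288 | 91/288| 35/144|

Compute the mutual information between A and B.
Marginal P(A) (row sums):
  P(A=0) = 5/288 + 65/288 + 25/144 = 5/12
  P(A=1) = 7/288 + 91/288 + 35/144 = 7/12
Marginal P(B) (column sums):
  P(B=0) = 5/288 + 7/288 = 1/24
  P(B=1) = 65/288 + 91/288 = 13/24
  P(B=2) = 25/144 + 35/144 = 5/12

H(A) = -[(5/12)·log₂(5/12) + (7/12)·log₂(7/12)]
  = 0.5263 + 0.4536
  = 0.9799 bits
H(B) = -[(1/24)·log₂(1/24) + (13/24)·log₂(13/24) + (5/12)·log₂(5/12)]
  = 0.1910 + 0.4791 + 0.5263
  = 1.1964 bits
H(A,B) = -[(5/288)·log₂(5/288) + (65/288)·log₂(65/288) + (25/144)·log₂(25/144) + (7/288)·log₂(7/288) + (91/288)·log₂(91/288) + (35/144)·log₂(35/144)]
  = 0.1015 + 0.4847 + 0.4386 + 0.1303 + 0.5252 + 0.4960
  = 2.1763 bits

I(A;B) = H(A) + H(B) - H(A,B)
  = 0.9799 + 1.1964 - 2.1763
  = 0.0000 bits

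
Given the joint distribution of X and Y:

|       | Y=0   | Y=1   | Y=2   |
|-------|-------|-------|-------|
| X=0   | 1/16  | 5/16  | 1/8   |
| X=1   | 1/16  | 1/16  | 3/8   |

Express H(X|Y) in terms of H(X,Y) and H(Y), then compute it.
H(X|Y) = H(X,Y) - H(Y)

Marginal P(Y) (column sums):
  P(Y=0) = 1/16 + 1/16 = 1/8
  P(Y=1) = 5/16 + 1/16 = 3/8
  P(Y=2) = 1/8 + 3/8 = 1/2

H(X,Y) = -[(1/16)·log₂(1/16) + (5/16)·log₂(5/16) + (1/8)·log₂(1/8) + (1/16)·log₂(1/16) + (1/16)·log₂(1/16) + (3/8)·log₂(3/8)]
  = 0.2500 + 0.5244 + 0.3750 + 0.2500 + 0.2500 + 0.5306
  = 2.1800 bits
H(Y) = -[(1/8)·log₂(1/8) + (3/8)·log₂(3/8) + (1/2)·log₂(1/2)]
  = 0.3750 + 0.5306 + 0.5000
  = 1.4056 bits

H(X|Y) = 2.1800 - 1.4056 = 0.7744 bits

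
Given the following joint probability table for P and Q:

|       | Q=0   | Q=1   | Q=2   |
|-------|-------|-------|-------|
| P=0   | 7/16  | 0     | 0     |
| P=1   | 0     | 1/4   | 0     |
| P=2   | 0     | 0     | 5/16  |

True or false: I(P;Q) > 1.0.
Marginal P(P) (row sums):
  P(P=0) = 7/16 + 0 + 0 = 7/16
  P(P=1) = 0 + 1/4 + 0 = 1/4
  P(P=2) = 0 + 0 + 5/16 = 5/16
Marginal P(Q) (column sums):
  P(Q=0) = 7/16 + 0 + 0 = 7/16
  P(Q=1) = 0 + 1/4 + 0 = 1/4
  P(Q=2) = 0 + 0 + 5/16 = 5/16

H(P) = -[(7/16)·log₂(7/16) + (1/4)·log₂(1/4) + (5/16)·log₂(5/16)]
  = 0.5218 + 0.5000 + 0.5244
  = 1.5462 bits
H(Q) = -[(7/16)·log₂(7/16) + (1/4)·log₂(1/4) + (5/16)·log₂(5/16)]
  = 0.5218 + 0.5000 + 0.5244
  = 1.5462 bits
H(P,Q) = -[(7/16)·log₂(7/16) + (1/4)·log₂(1/4) + (5/16)·log₂(5/16)]
  = 0.5218 + 0.5000 + 0.5244
  = 1.5462 bits

I(P;Q) = H(P) + H(Q) - H(P,Q)
  = 1.5462 + 1.5462 - 1.5462
  = 1.5462 bits

True. I(P;Q) = 1.5462 bits, which is > 1.0 bits.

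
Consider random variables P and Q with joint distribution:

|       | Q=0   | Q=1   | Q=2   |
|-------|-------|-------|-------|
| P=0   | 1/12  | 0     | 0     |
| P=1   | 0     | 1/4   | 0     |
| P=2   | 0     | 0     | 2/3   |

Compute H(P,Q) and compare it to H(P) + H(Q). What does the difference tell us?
Marginal P(P) (row sums):
  P(P=0) = 1/12 + 0 + 0 = 1/12
  P(P=1) = 0 + 1/4 + 0 = 1/4
  P(P=2) = 0 + 0 + 2/3 = 2/3
Marginal P(Q) (column sums):
  P(Q=0) = 1/12 + 0 + 0 = 1/12
  P(Q=1) = 0 + 1/4 + 0 = 1/4
  P(Q=2) = 0 + 0 + 2/3 = 2/3

H(P,Q) = -[(1/12)·log₂(1/12) + (1/4)·log₂(1/4) + (2/3)·log₂(2/3)]
  = 0.2987 + 0.5000 + 0.3900
  = 1.1887 bits
H(P) = -[(1/12)·log₂(1/12) + (1/4)·log₂(1/4) + (2/3)·log₂(2/3)]
  = 0.2987 + 0.5000 + 0.3900
  = 1.1887 bits
H(Q) = -[(1/12)·log₂(1/12) + (1/4)·log₂(1/4) + (2/3)·log₂(2/3)]
  = 0.2987 + 0.5000 + 0.3900
  = 1.1887 bits

H(P) + H(Q) = 1.1887 + 1.1887 = 2.3774 bits
Difference: H(P) + H(Q) - H(P,Q) = 2.3774 - 1.1887 = 1.1887 bits = I(P;Q)

The difference is the mutual information; it is positive here, so P and Q are dependent (knowing one reduces uncertainty about the other by 1.1887 bits).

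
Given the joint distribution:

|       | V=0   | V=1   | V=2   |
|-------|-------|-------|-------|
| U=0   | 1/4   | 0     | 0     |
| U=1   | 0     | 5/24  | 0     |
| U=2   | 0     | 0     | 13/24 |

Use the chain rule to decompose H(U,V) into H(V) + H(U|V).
By the chain rule: H(U,V) = H(V) + H(U|V)

Marginal P(V) (column sums):
  P(V=0) = 1/4 + 0 + 0 = 1/4
  P(V=1) = 0 + 5/24 + 0 = 5/24
  P(V=2) = 0 + 0 + 13/24 = 13/24
H(V) = -[(1/4)·log₂(1/4) + (5/24)·log₂(5/24) + (13/24)·log₂(13/24)]
  = 0.5000 + 0.4715 + 0.4791
  = 1.4506 bits
H(U|V) = -Σ P(U,V)·log₂ P(U|V), where P(U|V) = P(U,V) / P(V)
  (cells with P(U,V) = 0 contribute 0)
  (U=0,V=0): P(U|V) = (1/4)/(1/4) = 1;  -(1/4)·log₂(1) = 0.0000
  (U=1,V=1): P(U|V) = (5/24)/(5/24) = 1;  -(5/24)·log₂(1) = 0.0000
  (U=2,V=2): P(U|V) = (13/24)/(13/24) = 1;  -(13/24)·log₂(1) = 0.0000
H(U|V) = 0.0000 + 0.0000 + 0.0000
  = 0.0000 bits

H(U,V) = H(V) + H(U|V) = 1.4506 + 0.0000 = 1.4506 bits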